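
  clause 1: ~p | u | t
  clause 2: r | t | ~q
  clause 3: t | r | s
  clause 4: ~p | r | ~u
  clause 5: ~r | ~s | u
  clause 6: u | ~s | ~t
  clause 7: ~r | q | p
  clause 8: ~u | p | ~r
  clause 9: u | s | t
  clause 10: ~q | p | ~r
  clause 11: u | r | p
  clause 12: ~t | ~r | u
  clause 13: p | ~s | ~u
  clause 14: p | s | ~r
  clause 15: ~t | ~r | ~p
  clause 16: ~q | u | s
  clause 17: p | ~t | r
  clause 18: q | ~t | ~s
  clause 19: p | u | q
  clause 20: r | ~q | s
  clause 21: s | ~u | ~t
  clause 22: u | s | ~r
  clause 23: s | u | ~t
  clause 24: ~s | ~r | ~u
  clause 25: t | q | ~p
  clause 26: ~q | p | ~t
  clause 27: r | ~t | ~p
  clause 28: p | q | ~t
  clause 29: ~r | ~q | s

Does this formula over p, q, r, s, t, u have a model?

Try p = 0.
Try r = 0.
The clause (u) is unit, so u = 1.
The clause (~s) is unit, so s = 0.
The clause (t) is unit, so t = 1.
That conflicts with the unit clause (~t).
That branch fails; take r = 1 instead.
The clause (q) is unit, so q = 1.
That conflicts with the unit clause (~q).
Both values of r lead to a conflict.
That branch fails; take p = 1 instead.
Try u = 1.
The clause (r) is unit, so r = 1.
The clause (~t) is unit, so t = 0.
The clause (~s) is unit, so s = 0.
The clause (q) is unit, so q = 1.
That conflicts with the unit clause (~q).
That branch fails; take u = 0 instead.
The clause (t) is unit, so t = 1.
The clause (~s) is unit, so s = 0.
That conflicts with the unit clause (s).
Both values of u lead to a conflict.
Both values of p lead to a conflict.
No assignment satisfies every clause.

Unsatisfiable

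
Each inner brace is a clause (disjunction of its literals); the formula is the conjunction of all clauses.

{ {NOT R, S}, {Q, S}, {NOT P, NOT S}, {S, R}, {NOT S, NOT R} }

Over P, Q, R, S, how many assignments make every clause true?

There are 2^4 = 16 truth assignments over (P, Q, R, S).
Split on Q. With Q = true, the clauses containing Q are satisfied and NOT Q drops from the rest; 1 of the 2^3 = 8 assignments to the other variables satisfy what remains.
With Q = false, by the same count on the reduced clause set, 1 assignment works.
(One model: P=F, Q=F, R=F, S=T.)
Total: 1 + 1 = 2.

2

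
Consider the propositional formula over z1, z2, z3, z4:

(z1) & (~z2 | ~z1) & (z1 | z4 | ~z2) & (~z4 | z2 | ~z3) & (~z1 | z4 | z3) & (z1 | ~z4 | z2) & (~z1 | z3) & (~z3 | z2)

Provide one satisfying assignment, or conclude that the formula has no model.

UNSATISFIABLE

(z1) alone gives z1 = 1.
(~z2) alone gives z2 = 0.
(z3) alone gives z3 = 1.
But (~z3) is also a unit clause — contradiction.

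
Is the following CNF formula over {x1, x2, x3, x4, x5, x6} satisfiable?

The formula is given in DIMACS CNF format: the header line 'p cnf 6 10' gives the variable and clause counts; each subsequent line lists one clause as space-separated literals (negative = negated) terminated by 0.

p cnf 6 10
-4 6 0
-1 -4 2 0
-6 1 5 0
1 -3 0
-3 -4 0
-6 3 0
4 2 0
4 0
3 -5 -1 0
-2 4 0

Unsatisfiable

From the singleton clause (x4), x4 = True.
From the singleton clause (x6), x6 = True.
From the singleton clause (¬x3), x3 = False.
But (x3) is also a unit clause — contradiction.
No assignment satisfies every clause.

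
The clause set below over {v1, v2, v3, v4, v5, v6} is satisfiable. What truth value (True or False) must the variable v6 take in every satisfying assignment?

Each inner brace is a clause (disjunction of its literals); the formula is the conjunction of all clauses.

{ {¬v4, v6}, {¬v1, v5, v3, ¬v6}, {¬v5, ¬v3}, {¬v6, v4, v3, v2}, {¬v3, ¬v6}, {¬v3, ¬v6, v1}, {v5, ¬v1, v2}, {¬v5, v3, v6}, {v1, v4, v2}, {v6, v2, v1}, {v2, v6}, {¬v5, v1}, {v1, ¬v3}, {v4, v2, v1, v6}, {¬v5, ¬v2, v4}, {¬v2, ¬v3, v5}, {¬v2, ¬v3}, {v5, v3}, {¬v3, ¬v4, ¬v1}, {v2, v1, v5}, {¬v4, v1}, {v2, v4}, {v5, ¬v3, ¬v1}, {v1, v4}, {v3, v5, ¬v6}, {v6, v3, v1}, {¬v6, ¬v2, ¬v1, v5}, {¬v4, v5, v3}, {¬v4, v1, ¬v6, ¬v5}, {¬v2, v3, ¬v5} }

True

Suppose v6 = False.
Unit clause (¬v4) forces v4 = False.
Unit clause (v2) forces v2 = True.
Unit clause (¬v5) forces v5 = False.
Unit clause (¬v3) forces v3 = False.
That conflicts with the unit clause (v3).
So every satisfying assignment has v6 = True.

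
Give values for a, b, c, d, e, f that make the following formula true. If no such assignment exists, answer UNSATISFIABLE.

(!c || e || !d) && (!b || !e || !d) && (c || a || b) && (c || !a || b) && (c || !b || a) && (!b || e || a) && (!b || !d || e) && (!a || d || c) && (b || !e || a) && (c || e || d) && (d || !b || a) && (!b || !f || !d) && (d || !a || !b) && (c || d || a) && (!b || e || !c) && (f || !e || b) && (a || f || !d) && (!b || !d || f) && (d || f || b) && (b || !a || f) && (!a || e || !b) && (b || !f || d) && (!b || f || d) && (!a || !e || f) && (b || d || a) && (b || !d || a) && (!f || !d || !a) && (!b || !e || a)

Branch on c: set c = false.
Branch on a: set a = true.
The clause (b) is unit, so b = true.
The clause (d) is unit, so d = true.
The clause (!e) is unit, so e = false.
But (e) is also a unit clause — contradiction.
That branch fails; take a = false instead.
The clause (b) is unit, so b = true.
But (!b) is also a unit clause — contradiction.
Neither a = true nor a = false works.
That branch fails; take c = true instead.
Branch on e: set e = true.
Branch on b: set b = false.
The clause (a) is unit, so a = true.
The clause (f) is unit, so f = true.
The clause (d) is unit, so d = true.
But (!d) is also a unit clause — contradiction.
That branch fails; take b = true instead.
The clause (!d) is unit, so d = false.
The clause (a) is unit, so a = true.
But (!a) is also a unit clause — contradiction.
Neither b = true nor b = false works.
That branch fails; take e = false instead.
The clause (!d) is unit, so d = false.
The clause (!b) is unit, so b = false.
The clause (f) is unit, so f = true.
But (!f) is also a unit clause — contradiction.
Neither e = true nor e = false works.
Neither c = true nor c = false works.

UNSATISFIABLE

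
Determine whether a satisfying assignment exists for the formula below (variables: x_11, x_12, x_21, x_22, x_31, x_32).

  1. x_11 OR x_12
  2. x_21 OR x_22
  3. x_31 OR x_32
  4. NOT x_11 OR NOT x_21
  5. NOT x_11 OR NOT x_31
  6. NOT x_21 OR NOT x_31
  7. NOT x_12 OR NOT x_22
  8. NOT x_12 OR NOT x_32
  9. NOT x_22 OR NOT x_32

No

Case x_11 = true:
Unit clause (NOT x_21) forces x_21 = false.
Unit clause (x_22) forces x_22 = true.
Unit clause (NOT x_31) forces x_31 = false.
Unit clause (x_32) forces x_32 = true.
Now (NOT x_32) is unsatisfied and unit — conflict.
Undo x_11 and try x_11 = false.
Unit clause (x_12) forces x_12 = true.
Unit clause (NOT x_22) forces x_22 = false.
Unit clause (x_21) forces x_21 = true.
Unit clause (NOT x_31) forces x_31 = false.
Unit clause (x_32) forces x_32 = true.
Now (NOT x_32) is unsatisfied and unit — conflict.
Both values of x_11 lead to a conflict.
No assignment satisfies every clause.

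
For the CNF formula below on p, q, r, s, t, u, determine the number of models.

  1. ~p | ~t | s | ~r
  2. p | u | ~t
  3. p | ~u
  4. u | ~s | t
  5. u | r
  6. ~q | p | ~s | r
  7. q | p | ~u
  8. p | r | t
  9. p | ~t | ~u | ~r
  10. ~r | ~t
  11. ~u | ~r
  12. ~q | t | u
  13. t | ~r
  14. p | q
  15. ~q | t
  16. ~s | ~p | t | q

There are 2^6 = 64 truth assignments over (p, q, r, s, t, u).
Split on s. With s = 1, the clauses containing s are satisfied and ~s drops from the rest; 2 of the 2^5 = 32 assignments to the other variables satisfy what remains.
With s = 0, by the same count on the reduced clause set, 3 assignments work.
Total: 2 + 3 = 5.

5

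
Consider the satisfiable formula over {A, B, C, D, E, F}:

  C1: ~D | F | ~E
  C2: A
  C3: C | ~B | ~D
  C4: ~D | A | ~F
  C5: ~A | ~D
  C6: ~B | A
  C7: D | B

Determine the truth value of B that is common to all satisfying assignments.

True

Suppose B = 0.
(A) alone gives A = 1.
(~D) alone gives D = 0.
But (D) is also a unit clause — contradiction.
So every satisfying assignment has B = True.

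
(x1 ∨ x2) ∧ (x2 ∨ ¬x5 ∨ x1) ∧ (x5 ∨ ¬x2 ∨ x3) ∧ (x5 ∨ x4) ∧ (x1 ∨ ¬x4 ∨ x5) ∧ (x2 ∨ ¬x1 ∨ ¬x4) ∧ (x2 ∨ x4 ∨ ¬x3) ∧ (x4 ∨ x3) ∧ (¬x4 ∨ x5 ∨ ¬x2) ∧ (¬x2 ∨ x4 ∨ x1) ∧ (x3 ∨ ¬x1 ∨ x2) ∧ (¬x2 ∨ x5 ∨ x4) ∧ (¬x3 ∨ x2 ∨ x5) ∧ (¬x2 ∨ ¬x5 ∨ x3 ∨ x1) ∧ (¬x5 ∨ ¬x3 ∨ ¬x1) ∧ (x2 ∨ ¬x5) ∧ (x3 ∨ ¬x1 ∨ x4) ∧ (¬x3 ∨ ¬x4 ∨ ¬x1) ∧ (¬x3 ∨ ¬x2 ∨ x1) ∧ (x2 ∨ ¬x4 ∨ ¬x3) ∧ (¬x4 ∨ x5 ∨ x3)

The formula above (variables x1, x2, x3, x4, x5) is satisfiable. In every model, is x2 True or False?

Suppose x2 = False.
(x1) alone gives x1 = True.
(¬x4) alone gives x4 = False.
(x5) alone gives x5 = True.
That conflicts with the unit clause (¬x5).
So every satisfying assignment has x2 = True.

True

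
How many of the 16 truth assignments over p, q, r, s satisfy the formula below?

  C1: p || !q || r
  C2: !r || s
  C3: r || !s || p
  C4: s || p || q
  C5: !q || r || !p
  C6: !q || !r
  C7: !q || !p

4

There are 2^4 = 16 truth assignments over (p, q, r, s).
Check each against the 7 clauses (columns in the order p, q, r, s):
  F F F F  ✗ fails (s || p || q)
  F F F T  ✗ fails (r || !s || p)
  F F T F  ✗ fails (!r || s)
  F F T T  ✓ satisfies all
  F T F F  ✗ fails (p || !q || r)
  F T F T  ✗ fails (p || !q || r)
  F T T F  ✗ fails (!r || s)
  F T T T  ✗ fails (!q || !r)
  T F F F  ✓ satisfies all
  T F F T  ✓ satisfies all
  T F T F  ✗ fails (!r || s)
  T F T T  ✓ satisfies all
  T T F F  ✗ fails (!q || r || !p)
  T T F T  ✗ fails (!q || r || !p)
  T T T F  ✗ fails (!r || s)
  T T T T  ✗ fails (!q || !r)
4 of the 16 rows are models.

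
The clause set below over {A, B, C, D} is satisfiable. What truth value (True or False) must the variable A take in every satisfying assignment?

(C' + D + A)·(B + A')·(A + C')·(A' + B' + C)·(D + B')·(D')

Suppose A = 1.
From the singleton clause (B), B = 1.
From the singleton clause (C), C = 1.
From the singleton clause (D), D = 1.
But (D') is also a unit clause — contradiction.
So every satisfying assignment has A = False.

False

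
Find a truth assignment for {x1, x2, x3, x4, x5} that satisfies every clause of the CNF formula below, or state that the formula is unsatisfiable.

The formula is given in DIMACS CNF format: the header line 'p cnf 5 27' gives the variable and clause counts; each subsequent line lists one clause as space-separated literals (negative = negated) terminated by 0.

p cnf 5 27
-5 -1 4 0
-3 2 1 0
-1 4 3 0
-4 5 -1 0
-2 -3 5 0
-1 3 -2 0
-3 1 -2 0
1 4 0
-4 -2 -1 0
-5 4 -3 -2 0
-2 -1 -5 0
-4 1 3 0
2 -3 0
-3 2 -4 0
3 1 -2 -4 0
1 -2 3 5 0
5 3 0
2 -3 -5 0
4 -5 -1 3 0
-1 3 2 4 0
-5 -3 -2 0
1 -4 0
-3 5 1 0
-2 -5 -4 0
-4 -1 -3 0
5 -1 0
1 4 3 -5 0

x1: True,  x2: False,  x3: False,  x4: True,  x5: True

Case x1 = True:
Unit clause (x5) forces x5 = True.
Unit clause (x4) forces x4 = True.
Unit clause (¬x2) forces x2 = False.
Unit clause (¬x3) forces x3 = False.
Every clause now holds.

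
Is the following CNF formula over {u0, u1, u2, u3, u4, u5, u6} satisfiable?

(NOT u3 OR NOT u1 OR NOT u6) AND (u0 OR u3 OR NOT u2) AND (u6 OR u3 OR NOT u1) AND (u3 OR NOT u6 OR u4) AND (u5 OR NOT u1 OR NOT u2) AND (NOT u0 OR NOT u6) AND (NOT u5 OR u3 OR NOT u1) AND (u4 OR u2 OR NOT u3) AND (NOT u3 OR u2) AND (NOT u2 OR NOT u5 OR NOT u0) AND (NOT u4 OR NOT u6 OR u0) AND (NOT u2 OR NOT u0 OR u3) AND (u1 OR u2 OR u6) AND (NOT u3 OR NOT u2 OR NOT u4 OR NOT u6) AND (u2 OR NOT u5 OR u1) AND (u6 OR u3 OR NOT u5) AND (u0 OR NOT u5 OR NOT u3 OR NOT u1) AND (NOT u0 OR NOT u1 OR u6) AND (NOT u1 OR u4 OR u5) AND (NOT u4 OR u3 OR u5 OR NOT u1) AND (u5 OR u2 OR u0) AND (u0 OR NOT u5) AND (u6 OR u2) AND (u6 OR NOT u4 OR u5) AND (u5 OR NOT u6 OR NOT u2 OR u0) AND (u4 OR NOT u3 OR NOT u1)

Yes, satisfiable

Try u0 = true.
Unit clause (NOT u6) forces u6 = false.
Unit clause (NOT u1) forces u1 = false.
Unit clause (u2) forces u2 = true.
Unit clause (NOT u5) forces u5 = false.
Unit clause (u3) forces u3 = true.
Unit clause (NOT u4) forces u4 = false.
Every clause now holds.
A satisfying assignment: u0=true, u1=false, u2=true, u3=true, u4=false, u5=false, u6=false.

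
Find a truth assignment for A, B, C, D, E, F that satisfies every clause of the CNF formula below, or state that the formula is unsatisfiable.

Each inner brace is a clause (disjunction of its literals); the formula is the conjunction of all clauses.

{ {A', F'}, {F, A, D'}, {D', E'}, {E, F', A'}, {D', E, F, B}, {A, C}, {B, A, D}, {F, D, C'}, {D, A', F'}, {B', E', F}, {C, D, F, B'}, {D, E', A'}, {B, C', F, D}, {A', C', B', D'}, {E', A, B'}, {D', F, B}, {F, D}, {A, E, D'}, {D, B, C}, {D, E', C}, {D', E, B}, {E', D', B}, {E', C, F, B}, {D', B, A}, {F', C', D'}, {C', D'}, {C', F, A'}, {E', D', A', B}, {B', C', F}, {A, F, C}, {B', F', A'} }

Try A = 0.
The clause (C) is unit, so C = 1.
The clause (D') is unit, so D = 0.
The clause (B) is unit, so B = 1.
The clause (F) is unit, so F = 1.
The clause (E') is unit, so E = 0.
This assignment satisfies each clause.

A ↦ 0,  B ↦ 1,  C ↦ 1,  D ↦ 0,  E ↦ 0,  F ↦ 1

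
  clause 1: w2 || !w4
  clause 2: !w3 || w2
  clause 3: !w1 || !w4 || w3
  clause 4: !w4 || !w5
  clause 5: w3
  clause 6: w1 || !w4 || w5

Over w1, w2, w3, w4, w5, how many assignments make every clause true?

5

There are 2^5 = 32 truth assignments over (w1, w2, w3, w4, w5).
Split on w1. With w1 = true, the clauses containing w1 are satisfied and !w1 drops from the rest; 3 of the 2^4 = 16 assignments to the other variables satisfy what remains.
With w1 = false, by the same count on the reduced clause set, 2 assignments work.
(One model: w1=F, w2=T, w3=T, w4=F, w5=F.)
Total: 3 + 2 = 5.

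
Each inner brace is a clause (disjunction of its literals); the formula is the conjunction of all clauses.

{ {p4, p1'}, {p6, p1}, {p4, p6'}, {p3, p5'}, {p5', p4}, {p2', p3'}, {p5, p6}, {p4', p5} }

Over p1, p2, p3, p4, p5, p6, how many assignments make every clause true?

There are 2^6 = 64 truth assignments over (p1, p2, p3, p4, p5, p6).
Split on p2. With p2 = 1, the clauses containing p2 are satisfied and p2' drops from the rest; 0 of the 2^5 = 32 assignments to the other variables satisfy what remains.
With p2 = 0, by the same count on the reduced clause set, 3 assignments work.
Total: 0 + 3 = 3.

3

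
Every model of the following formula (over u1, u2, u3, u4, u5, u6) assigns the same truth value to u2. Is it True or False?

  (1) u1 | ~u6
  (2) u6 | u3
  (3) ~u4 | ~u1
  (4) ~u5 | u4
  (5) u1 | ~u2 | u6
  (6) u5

Suppose u2 = 1.
Unit clause (u5) forces u5 = 1.
Unit clause (u4) forces u4 = 1.
Unit clause (~u1) forces u1 = 0.
Unit clause (~u6) forces u6 = 0.
That conflicts with the unit clause (u6).
So every satisfying assignment has u2 = False.

False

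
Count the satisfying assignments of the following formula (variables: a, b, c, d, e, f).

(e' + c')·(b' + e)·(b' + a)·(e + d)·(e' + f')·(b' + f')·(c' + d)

14

There are 2^6 = 64 truth assignments over (a, b, c, d, e, f).
Split on c. With c = 1, the clauses containing c are satisfied and c' drops from the rest; 4 of the 2^5 = 32 assignments to the other variables satisfy what remains.
With c = 0, by the same count on the reduced clause set, 10 assignments work.
(One model: a=F, b=F, c=F, d=F, e=T, f=F.)
Total: 4 + 10 = 14.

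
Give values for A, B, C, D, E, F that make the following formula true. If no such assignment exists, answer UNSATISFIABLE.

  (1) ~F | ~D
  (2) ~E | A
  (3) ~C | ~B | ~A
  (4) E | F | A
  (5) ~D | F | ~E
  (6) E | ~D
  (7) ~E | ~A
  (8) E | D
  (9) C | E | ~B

UNSATISFIABLE

Suppose F = 0.
Suppose E = 0.
(A) alone gives A = 1.
(~D) alone gives D = 0.
That conflicts with the unit clause (D).
Backtrack on E: now try E = 1.
(A) alone gives A = 1.
That conflicts with the unit clause (~A).
Neither E = 1 nor E = 0 works.
Backtrack on F: now try F = 1.
(~D) alone gives D = 0.
(E) alone gives E = 1.
(A) alone gives A = 1.
That conflicts with the unit clause (~A).
Neither F = 1 nor F = 0 works.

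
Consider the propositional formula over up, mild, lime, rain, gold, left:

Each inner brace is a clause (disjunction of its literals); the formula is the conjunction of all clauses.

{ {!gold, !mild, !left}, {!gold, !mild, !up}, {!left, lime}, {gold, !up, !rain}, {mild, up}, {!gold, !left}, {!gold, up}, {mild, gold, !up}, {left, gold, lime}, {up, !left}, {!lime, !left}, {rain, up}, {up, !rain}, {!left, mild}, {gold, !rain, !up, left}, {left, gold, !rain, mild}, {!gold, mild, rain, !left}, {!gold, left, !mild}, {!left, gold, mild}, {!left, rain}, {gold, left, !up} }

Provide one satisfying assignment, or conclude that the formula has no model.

up ↦ true, mild ↦ false, lime ↦ false, rain ↦ true, gold ↦ true, left ↦ false

Try left = false.
Try mild = false.
Unit clause (up) forces up = true.
Unit clause (gold) forces gold = true.
No clause remains; lime, rain are free.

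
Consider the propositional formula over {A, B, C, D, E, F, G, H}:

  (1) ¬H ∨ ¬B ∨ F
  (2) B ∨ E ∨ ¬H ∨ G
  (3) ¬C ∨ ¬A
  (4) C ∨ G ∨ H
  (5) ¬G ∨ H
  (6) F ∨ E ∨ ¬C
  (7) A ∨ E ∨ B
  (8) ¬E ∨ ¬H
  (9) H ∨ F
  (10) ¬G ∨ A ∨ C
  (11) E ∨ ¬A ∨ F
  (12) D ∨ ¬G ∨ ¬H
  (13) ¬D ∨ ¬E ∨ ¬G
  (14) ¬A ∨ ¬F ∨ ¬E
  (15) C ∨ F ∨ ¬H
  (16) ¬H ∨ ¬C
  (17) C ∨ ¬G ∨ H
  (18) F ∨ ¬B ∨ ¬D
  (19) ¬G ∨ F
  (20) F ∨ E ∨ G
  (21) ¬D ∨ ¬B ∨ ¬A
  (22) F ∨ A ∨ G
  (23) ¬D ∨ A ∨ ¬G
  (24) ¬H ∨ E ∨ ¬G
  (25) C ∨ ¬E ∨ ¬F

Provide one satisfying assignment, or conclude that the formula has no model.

Case C = True:
Unit clause (¬A) forces A = False.
Unit clause (¬H) forces H = False.
Unit clause (¬G) forces G = False.
Unit clause (F) forces F = True.
Case E = True:
All clauses hold; B, D can take either value.

A=False; B=True; C=True; D=False; E=True; F=True; G=False; H=False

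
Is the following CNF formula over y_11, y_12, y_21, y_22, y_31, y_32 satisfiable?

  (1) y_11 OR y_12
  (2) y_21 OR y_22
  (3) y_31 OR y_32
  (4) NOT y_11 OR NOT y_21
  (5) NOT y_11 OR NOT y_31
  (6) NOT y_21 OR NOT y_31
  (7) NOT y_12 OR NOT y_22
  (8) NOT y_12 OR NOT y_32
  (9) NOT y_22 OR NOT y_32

Unsatisfiable

Suppose y_11 = true.
Unit clause (NOT y_21) forces y_21 = false.
Unit clause (y_22) forces y_22 = true.
Unit clause (NOT y_31) forces y_31 = false.
Unit clause (y_32) forces y_32 = true.
Now (NOT y_32) is unsatisfied and unit — conflict.
Undo y_11 and try y_11 = false.
Unit clause (y_12) forces y_12 = true.
Unit clause (NOT y_22) forces y_22 = false.
Unit clause (y_21) forces y_21 = true.
Unit clause (NOT y_31) forces y_31 = false.
Unit clause (y_32) forces y_32 = true.
Now (NOT y_32) is unsatisfied and unit — conflict.
Either choice for y_11 ends in contradiction.
No assignment satisfies every clause.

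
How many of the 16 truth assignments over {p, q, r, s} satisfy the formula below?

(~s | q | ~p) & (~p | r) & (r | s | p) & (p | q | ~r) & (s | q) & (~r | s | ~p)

There are 2^4 = 16 truth assignments over (p, q, r, s).
Check each against the 6 clauses (columns in the order p, q, r, s):
  F F F F  ✗ fails (r | s | p)
  F F F T  ✓ satisfies all
  F F T F  ✗ fails (p | q | ~r)
  F F T T  ✗ fails (p | q | ~r)
  F T F F  ✗ fails (r | s | p)
  F T F T  ✓ satisfies all
  F T T F  ✓ satisfies all
  F T T T  ✓ satisfies all
  T F F F  ✗ fails (~p | r)
  T F F T  ✗ fails (~s | q | ~p)
  T F T F  ✗ fails (s | q)
  T F T T  ✗ fails (~s | q | ~p)
  T T F F  ✗ fails (~p | r)
  T T F T  ✗ fails (~p | r)
  T T T F  ✗ fails (~r | s | ~p)
  T T T T  ✓ satisfies all
5 of the 16 rows are models.

5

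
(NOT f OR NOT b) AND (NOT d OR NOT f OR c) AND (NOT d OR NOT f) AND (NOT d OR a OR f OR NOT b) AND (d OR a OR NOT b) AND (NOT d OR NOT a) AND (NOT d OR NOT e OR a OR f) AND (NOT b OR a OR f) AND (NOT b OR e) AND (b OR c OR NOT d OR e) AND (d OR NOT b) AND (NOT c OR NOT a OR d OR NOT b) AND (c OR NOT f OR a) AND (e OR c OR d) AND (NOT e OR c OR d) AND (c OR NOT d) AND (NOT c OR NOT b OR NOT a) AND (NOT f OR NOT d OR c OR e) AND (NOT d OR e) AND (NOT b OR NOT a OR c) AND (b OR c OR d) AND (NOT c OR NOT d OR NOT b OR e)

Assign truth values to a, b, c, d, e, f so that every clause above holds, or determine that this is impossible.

Suppose f = false.
Suppose d = false.
Unit clause (NOT b) forces b = false.
Unit clause (c) forces c = true.
Every clause is now satisfied; a, e are unconstrained.

a ↦ false; b ↦ false; c ↦ true; d ↦ false; e ↦ true; f ↦ false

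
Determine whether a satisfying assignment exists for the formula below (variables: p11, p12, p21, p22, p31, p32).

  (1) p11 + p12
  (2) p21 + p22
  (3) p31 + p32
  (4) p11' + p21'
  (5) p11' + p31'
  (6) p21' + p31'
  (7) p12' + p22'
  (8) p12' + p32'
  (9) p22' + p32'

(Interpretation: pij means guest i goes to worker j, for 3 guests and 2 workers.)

No, unsatisfiable

Suppose p11 = 1.
The clause (p21') is unit, so p21 = 0.
The clause (p22) is unit, so p22 = 1.
The clause (p31') is unit, so p31 = 0.
The clause (p32) is unit, so p32 = 1.
Now (p32') is unsatisfied and unit — conflict.
That branch fails; take p11 = 0 instead.
The clause (p12) is unit, so p12 = 1.
The clause (p22') is unit, so p22 = 0.
The clause (p21) is unit, so p21 = 1.
The clause (p31') is unit, so p31 = 0.
The clause (p32) is unit, so p32 = 1.
Now (p32') is unsatisfied and unit — conflict.
Neither p11 = 1 nor p11 = 0 works.
No assignment satisfies every clause.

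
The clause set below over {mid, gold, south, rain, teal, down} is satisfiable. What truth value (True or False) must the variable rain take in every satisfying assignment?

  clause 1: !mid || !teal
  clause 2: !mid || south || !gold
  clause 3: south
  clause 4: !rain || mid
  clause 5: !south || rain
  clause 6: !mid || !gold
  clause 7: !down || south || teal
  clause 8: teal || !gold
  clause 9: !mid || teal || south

Suppose rain = false.
(south) alone gives south = true.
But (!south) is also a unit clause — contradiction.
So every satisfying assignment has rain = True.

True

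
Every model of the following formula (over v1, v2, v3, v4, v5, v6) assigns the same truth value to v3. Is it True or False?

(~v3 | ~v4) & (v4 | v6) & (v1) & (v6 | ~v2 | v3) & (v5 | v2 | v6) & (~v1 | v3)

Suppose v3 = 0.
The clause (v1) is unit, so v1 = 1.
Now (~v1) is unsatisfied and unit — conflict.
So every satisfying assignment has v3 = True.

True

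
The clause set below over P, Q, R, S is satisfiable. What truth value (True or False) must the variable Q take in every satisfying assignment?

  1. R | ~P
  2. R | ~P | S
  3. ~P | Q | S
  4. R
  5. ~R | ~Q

Suppose Q = 1.
Unit clause (R) forces R = 1.
That conflicts with the unit clause (~R).
So every satisfying assignment has Q = False.

False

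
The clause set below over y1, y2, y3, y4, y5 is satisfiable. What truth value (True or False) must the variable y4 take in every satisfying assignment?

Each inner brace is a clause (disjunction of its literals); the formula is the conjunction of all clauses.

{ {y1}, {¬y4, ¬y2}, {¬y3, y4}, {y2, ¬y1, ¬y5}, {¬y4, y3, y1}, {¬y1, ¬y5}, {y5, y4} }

Suppose y4 = False.
Unit clause (y1) forces y1 = True.
Unit clause (¬y3) forces y3 = False.
Unit clause (¬y5) forces y5 = False.
Now (y5) is unsatisfied and unit — conflict.
So every satisfying assignment has y4 = True.

True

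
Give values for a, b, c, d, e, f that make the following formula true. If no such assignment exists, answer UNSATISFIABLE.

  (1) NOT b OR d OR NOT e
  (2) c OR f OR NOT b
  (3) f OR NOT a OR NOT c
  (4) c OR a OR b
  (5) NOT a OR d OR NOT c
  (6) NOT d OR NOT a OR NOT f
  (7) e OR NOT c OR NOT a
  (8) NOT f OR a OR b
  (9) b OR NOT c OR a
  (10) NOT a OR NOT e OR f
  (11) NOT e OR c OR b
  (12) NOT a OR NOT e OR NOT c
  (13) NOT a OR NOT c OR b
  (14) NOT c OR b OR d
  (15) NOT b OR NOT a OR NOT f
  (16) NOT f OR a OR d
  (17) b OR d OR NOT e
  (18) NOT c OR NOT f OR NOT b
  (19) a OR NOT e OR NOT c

Suppose b = true.
Suppose d = true.
Suppose c = true.
(NOT f) alone gives f = false.
(NOT a) alone gives a = false.
(NOT e) alone gives e = false.
This assignment satisfies each clause.

a=false,  b=true,  c=true,  d=true,  e=false,  f=false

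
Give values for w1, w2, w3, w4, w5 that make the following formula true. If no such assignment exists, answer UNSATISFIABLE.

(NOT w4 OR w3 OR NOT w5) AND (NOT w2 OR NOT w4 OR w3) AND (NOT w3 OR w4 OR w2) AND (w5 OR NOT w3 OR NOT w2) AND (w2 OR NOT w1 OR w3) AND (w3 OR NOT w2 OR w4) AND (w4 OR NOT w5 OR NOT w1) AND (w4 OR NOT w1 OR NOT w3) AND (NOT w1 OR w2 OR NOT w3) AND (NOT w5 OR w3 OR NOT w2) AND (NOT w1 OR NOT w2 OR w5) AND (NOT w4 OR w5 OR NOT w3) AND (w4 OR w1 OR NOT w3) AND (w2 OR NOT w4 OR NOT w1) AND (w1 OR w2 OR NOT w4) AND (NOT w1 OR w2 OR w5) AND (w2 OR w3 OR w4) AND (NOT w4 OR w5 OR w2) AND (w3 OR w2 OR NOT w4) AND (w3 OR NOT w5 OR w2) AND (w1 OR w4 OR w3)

Try w4 = true.
Try w3 = true.
(w5) alone gives w5 = true.
Try w1 = false.
(w2) alone gives w2 = true.
Every clause now holds.

w1: false; w2: true; w3: true; w4: true; w5: true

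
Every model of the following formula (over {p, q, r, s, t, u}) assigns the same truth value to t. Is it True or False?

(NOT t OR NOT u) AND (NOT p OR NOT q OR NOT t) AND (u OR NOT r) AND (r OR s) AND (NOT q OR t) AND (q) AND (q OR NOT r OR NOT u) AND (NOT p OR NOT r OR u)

Suppose t = false.
Unit clause (NOT q) forces q = false.
But (q) is also a unit clause — contradiction.
So every satisfying assignment has t = True.

True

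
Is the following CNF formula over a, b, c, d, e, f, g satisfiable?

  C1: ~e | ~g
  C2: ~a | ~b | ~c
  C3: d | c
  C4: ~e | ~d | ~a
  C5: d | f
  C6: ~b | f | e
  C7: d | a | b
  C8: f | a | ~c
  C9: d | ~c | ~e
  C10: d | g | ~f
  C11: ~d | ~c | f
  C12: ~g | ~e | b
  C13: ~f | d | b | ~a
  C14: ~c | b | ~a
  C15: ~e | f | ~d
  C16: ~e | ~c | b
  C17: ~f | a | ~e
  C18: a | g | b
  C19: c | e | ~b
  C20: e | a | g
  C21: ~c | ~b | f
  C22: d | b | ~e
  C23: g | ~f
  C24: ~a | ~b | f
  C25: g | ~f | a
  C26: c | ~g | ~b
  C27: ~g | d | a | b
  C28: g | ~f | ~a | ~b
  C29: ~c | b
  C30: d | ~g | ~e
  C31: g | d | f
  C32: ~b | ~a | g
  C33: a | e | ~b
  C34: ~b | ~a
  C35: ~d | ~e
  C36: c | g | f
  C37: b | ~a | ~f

Case e = 0:
Case d = 1:
Case b = 0:
Unit clause (~c) forces c = 0.
Case a = 0:
Unit clause (g) forces g = 1.
All clauses hold; f can take either value.
A satisfying assignment: a ↦ 0, b ↦ 0, c ↦ 0, d ↦ 1, e ↦ 0, f ↦ 0, g ↦ 1.

Yes, satisfiable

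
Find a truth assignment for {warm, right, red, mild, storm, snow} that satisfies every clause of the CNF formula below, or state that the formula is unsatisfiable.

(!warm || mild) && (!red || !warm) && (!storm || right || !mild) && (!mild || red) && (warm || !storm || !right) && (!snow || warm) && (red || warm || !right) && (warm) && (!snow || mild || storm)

UNSATISFIABLE

Unit clause (warm) forces warm = true.
Unit clause (mild) forces mild = true.
Unit clause (!red) forces red = false.
Now (red) is unsatisfied and unit — conflict.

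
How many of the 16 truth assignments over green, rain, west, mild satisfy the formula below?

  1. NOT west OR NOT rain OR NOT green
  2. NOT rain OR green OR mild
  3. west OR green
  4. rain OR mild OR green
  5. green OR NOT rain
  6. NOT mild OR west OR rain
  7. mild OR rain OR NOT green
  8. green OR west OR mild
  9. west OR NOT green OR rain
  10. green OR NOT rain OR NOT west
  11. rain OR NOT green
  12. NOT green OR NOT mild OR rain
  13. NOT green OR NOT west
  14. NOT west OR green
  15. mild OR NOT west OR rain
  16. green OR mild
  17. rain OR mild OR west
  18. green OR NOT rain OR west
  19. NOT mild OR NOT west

2

There are 2^4 = 16 truth assignments over (green, rain, west, mild).
Split on rain. With rain = true, the clauses containing rain are satisfied and NOT rain drops from the rest; 2 of the 2^3 = 8 assignments to the other variables satisfy what remains.
With rain = false, by the same count on the reduced clause set, 0 assignments work.
(One model: green=T, rain=T, west=F, mild=F.)
Total: 2 + 0 = 2.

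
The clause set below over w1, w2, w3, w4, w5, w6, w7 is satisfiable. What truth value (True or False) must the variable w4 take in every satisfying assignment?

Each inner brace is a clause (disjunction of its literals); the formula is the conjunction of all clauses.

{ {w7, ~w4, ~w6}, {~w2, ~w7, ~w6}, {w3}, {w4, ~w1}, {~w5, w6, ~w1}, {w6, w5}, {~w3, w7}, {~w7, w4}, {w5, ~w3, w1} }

True

Suppose w4 = 0.
Unit clause (w3) forces w3 = 1.
Unit clause (~w1) forces w1 = 0.
Unit clause (w7) forces w7 = 1.
That conflicts with the unit clause (~w7).
So every satisfying assignment has w4 = True.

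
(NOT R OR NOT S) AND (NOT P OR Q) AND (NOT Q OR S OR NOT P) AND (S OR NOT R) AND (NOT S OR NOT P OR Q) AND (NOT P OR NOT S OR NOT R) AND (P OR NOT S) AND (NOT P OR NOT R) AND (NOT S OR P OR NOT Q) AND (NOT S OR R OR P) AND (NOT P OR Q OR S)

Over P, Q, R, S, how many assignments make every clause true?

There are 2^4 = 16 truth assignments over (P, Q, R, S).
Check each against the 11 clauses (columns in the order P, Q, R, S):
  F F F F  ✓ satisfies all
  F F F T  ✗ fails (P OR NOT S)
  F F T F  ✗ fails (S OR NOT R)
  F F T T  ✗ fails (NOT R OR NOT S)
  F T F F  ✓ satisfies all
  F T F T  ✗ fails (P OR NOT S)
  F T T F  ✗ fails (S OR NOT R)
  F T T T  ✗ fails (NOT R OR NOT S)
  T F F F  ✗ fails (NOT P OR Q)
  T F F T  ✗ fails (NOT P OR Q)
  T F T F  ✗ fails (NOT P OR Q)
  T F T T  ✗ fails (NOT R OR NOT S)
  T T F F  ✗ fails (NOT Q OR S OR NOT P)
  T T F T  ✓ satisfies all
  T T T F  ✗ fails (NOT Q OR S OR NOT P)
  T T T T  ✗ fails (NOT R OR NOT S)
3 of the 16 rows are models.

3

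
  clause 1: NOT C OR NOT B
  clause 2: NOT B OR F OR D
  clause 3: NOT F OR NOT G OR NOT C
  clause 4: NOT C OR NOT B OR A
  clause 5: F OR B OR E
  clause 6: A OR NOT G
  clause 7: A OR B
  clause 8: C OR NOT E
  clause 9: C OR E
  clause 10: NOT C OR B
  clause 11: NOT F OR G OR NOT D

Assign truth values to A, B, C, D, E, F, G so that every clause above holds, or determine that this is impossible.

UNSATISFIABLE

Try C = false.
The clause (NOT E) is unit, so E = false.
But (E) is also a unit clause — contradiction.
Backtrack on C: now try C = true.
The clause (NOT B) is unit, so B = false.
But (B) is also a unit clause — contradiction.
Both values of C lead to a conflict.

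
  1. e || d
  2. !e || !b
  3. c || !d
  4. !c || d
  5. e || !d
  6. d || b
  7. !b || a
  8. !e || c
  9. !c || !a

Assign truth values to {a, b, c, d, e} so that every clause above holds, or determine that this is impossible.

Branch on e: set e = true.
(!b) alone gives b = false.
(d) alone gives d = true.
(c) alone gives c = true.
(!a) alone gives a = false.
Every clause now holds.

a: false,  b: false,  c: true,  d: true,  e: true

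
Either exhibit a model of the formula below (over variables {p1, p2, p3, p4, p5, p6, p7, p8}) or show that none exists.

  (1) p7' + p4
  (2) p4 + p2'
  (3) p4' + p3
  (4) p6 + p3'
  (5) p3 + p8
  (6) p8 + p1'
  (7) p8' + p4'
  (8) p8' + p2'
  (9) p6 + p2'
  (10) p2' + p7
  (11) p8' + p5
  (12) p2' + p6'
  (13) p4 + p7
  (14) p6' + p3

p1 ↦ 0, p2 ↦ 0, p3 ↦ 1, p4 ↦ 1, p5 ↦ 1, p6 ↦ 1, p7 ↦ 1, p8 ↦ 0

Try p7 = 1.
From the singleton clause (p4), p4 = 1.
From the singleton clause (p3), p3 = 1.
From the singleton clause (p6), p6 = 1.
From the singleton clause (p8'), p8 = 0.
From the singleton clause (p1'), p1 = 0.
From the singleton clause (p2'), p2 = 0.
All clauses hold; p5 can take either value.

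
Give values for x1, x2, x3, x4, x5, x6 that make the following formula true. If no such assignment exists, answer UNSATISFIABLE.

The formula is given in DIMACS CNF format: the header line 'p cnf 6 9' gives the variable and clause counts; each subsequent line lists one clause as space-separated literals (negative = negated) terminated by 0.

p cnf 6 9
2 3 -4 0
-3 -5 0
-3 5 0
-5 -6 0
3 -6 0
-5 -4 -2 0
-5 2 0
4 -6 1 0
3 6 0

UNSATISFIABLE

Suppose x3 = False.
The clause (¬x6) is unit, so x6 = False.
Now (x6) is unsatisfied and unit — conflict.
That branch fails; take x3 = True instead.
The clause (¬x5) is unit, so x5 = False.
Now (x5) is unsatisfied and unit — conflict.
Either choice for x3 ends in contradiction.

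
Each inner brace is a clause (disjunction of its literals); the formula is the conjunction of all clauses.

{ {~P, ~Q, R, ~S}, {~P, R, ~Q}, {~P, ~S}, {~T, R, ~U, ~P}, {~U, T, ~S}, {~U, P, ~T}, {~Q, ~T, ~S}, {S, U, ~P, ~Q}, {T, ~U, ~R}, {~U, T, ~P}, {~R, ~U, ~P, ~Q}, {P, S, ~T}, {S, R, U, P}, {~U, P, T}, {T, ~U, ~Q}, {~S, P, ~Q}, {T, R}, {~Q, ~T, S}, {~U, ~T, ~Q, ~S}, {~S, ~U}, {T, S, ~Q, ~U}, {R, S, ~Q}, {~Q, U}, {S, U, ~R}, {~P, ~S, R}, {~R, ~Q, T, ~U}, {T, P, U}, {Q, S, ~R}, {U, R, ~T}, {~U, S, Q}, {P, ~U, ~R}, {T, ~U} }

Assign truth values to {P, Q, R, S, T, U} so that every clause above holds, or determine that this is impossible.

P=0; Q=0; R=1; S=1; T=1; U=0

Try P = 0.
Try U = 0.
(~Q) alone gives Q = 0.
(T) alone gives T = 1.
(S) alone gives S = 1.
(R) alone gives R = 1.
Every clause now holds.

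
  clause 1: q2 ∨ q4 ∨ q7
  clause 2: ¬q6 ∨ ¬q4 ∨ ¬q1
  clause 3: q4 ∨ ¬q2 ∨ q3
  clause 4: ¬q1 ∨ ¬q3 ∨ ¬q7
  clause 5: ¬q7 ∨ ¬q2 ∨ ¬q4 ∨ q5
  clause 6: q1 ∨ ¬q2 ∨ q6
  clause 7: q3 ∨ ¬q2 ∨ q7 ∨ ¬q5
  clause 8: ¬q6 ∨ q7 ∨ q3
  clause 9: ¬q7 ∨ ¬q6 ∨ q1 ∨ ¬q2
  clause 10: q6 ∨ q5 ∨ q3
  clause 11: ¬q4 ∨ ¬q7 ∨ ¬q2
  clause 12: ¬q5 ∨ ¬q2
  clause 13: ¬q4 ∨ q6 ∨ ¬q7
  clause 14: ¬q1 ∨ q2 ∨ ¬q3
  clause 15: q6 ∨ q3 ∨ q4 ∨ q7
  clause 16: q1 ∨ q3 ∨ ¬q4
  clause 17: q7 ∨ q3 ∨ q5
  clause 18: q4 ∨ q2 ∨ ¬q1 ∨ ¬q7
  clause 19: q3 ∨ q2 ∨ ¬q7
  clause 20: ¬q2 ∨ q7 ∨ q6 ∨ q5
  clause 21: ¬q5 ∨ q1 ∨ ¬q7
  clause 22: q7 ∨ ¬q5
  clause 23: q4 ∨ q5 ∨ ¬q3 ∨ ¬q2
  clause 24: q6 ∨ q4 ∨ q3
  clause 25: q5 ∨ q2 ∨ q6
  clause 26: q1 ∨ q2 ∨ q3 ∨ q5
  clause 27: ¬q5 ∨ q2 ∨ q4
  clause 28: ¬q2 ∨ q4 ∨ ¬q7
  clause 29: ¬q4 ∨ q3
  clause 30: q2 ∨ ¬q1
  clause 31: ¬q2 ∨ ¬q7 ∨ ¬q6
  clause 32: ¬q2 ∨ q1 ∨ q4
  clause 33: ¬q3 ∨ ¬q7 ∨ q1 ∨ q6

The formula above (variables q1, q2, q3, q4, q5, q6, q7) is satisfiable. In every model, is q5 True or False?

Suppose q5 = True.
(¬q2) alone gives q2 = False.
(q7) alone gives q7 = True.
(q3) alone gives q3 = True.
(¬q1) alone gives q1 = False.
But (q1) is also a unit clause — contradiction.
So every satisfying assignment has q5 = False.

False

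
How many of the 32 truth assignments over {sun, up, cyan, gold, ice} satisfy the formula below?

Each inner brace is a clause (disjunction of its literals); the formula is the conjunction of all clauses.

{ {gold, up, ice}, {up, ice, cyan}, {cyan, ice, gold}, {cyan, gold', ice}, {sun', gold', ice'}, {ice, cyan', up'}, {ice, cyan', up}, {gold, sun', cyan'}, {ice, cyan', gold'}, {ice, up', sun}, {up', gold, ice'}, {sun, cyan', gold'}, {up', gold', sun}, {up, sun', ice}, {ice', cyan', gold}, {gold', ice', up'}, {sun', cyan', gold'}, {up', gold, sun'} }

There are 2^5 = 32 truth assignments over (sun, up, cyan, gold, ice).
Split on up. With up = 1, the clauses containing up are satisfied and up' drops from the rest; 0 of the 2^4 = 16 assignments to the other variables satisfy what remains.
With up = 0, by the same count on the reduced clause set, 3 assignments work.
Total: 0 + 3 = 3.

3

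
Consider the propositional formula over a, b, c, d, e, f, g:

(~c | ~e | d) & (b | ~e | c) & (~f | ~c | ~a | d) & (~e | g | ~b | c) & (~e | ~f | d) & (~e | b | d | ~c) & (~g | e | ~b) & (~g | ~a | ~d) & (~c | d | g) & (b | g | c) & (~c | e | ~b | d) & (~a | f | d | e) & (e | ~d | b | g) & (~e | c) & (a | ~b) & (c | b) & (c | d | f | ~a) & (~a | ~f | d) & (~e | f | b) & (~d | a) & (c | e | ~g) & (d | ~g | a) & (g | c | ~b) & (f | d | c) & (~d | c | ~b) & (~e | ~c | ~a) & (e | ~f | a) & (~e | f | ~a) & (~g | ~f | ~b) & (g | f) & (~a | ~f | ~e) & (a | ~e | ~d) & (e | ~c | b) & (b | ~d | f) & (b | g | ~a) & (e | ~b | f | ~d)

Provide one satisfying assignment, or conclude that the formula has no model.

Try e = 0.
Try g = 0.
(f) alone gives f = 1.
(a) alone gives a = 1.
(d) alone gives d = 1.
(b) alone gives b = 1.
(c) alone gives c = 1.
All clauses are satisfied.

a=1; b=1; c=1; d=1; e=0; f=1; g=0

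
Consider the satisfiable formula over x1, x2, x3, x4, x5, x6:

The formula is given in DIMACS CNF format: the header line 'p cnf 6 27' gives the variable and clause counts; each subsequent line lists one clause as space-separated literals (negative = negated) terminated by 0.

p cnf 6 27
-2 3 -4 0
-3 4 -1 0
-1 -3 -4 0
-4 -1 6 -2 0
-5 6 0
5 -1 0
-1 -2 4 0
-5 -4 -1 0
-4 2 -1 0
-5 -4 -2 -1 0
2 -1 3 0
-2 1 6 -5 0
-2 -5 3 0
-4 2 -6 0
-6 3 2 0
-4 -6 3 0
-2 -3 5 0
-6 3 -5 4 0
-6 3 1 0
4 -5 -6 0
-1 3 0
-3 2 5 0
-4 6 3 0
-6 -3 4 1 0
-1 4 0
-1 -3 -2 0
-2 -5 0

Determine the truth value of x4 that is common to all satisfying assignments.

Suppose x4 = True.
Suppose x2 = False.
From the singleton clause (¬x1), x1 = False.
From the singleton clause (¬x6), x6 = False.
From the singleton clause (¬x5), x5 = False.
From the singleton clause (¬x3), x3 = False.
That conflicts with the unit clause (x3).
Undo x2 and try x2 = True.
From the singleton clause (x3), x3 = True.
From the singleton clause (¬x1), x1 = False.
From the singleton clause (x5), x5 = True.
That conflicts with the unit clause (¬x5).
Neither x2 = True nor x2 = False works.
So every satisfying assignment has x4 = False.

False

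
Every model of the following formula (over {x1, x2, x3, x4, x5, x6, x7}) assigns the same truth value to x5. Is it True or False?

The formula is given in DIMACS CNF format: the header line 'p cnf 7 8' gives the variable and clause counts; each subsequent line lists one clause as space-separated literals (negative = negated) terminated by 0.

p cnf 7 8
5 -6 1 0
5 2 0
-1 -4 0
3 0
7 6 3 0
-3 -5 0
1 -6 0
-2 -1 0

False

Suppose x5 = True.
The clause (x3) is unit, so x3 = True.
Now (¬x3) is unsatisfied and unit — conflict.
So every satisfying assignment has x5 = False.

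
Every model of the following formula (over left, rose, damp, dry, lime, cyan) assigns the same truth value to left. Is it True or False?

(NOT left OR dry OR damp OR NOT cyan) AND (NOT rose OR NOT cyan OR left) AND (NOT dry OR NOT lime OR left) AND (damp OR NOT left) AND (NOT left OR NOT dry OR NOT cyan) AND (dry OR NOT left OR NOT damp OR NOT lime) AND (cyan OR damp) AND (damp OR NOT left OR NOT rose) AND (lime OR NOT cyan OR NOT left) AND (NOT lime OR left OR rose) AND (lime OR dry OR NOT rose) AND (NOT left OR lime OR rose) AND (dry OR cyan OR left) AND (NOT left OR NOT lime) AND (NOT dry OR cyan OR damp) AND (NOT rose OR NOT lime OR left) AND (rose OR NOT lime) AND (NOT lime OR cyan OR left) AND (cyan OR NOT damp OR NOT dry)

False

Suppose left = true.
From the singleton clause (damp), damp = true.
From the singleton clause (NOT lime), lime = false.
From the singleton clause (NOT cyan), cyan = false.
From the singleton clause (rose), rose = true.
From the singleton clause (dry), dry = true.
Now (NOT dry) is unsatisfied and unit — conflict.
So every satisfying assignment has left = False.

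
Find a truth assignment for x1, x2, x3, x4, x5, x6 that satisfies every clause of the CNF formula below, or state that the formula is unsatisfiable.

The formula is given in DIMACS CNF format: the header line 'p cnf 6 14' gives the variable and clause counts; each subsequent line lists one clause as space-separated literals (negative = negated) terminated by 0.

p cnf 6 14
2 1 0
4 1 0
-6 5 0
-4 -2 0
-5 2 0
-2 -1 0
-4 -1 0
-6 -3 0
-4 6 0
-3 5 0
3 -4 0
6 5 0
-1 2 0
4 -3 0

UNSATISFIABLE

Branch on x2: set x2 = True.
Unit clause (¬x4) forces x4 = False.
Unit clause (x1) forces x1 = True.
But (¬x1) is also a unit clause — contradiction.
So x2 must be the other value — set x2 = False.
Unit clause (x1) forces x1 = True.
But (¬x1) is also a unit clause — contradiction.
Either choice for x2 ends in contradiction.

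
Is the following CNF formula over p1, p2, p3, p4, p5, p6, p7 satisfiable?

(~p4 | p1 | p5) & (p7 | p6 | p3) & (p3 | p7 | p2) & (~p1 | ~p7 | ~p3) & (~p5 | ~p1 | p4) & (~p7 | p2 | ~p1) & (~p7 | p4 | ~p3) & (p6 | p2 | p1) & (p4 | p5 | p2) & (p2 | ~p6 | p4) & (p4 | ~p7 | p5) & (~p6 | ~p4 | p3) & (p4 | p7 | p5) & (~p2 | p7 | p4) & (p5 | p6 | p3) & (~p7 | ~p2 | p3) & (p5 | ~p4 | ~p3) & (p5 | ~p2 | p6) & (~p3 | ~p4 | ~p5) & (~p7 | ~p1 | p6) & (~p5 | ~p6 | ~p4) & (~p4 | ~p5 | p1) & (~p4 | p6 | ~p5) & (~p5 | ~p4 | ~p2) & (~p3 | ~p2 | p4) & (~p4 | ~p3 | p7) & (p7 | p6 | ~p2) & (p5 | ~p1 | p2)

No

Case p4 = 0:
Case p5 = 0:
From the singleton clause (p2), p2 = 1.
From the singleton clause (~p7), p7 = 0.
But (p7) is also a unit clause — contradiction.
Undo p5 and try p5 = 1.
From the singleton clause (~p1), p1 = 0.
Case p7 = 0:
From the singleton clause (~p2), p2 = 0.
From the singleton clause (p3), p3 = 1.
From the singleton clause (p6), p6 = 1.
But (~p6) is also a unit clause — contradiction.
Undo p7 and try p7 = 1.
From the singleton clause (~p3), p3 = 0.
From the singleton clause (~p2), p2 = 0.
From the singleton clause (p6), p6 = 1.
But (~p6) is also a unit clause — contradiction.
Neither p7 = 1 nor p7 = 0 works.
Neither p5 = 1 nor p5 = 0 works.
Undo p4 and try p4 = 1.
Case p1 = 1:
Case p7 = 0:
From the singleton clause (~p3), p3 = 0.
From the singleton clause (p6), p6 = 1.
But (~p6) is also a unit clause — contradiction.
Undo p7 and try p7 = 1.
From the singleton clause (~p3), p3 = 0.
From the singleton clause (p2), p2 = 1.
But (~p2) is also a unit clause — contradiction.
Neither p7 = 1 nor p7 = 0 works.
Undo p1 and try p1 = 0.
From the singleton clause (p5), p5 = 1.
But (~p5) is also a unit clause — contradiction.
Neither p1 = 1 nor p1 = 0 works.
Neither p4 = 1 nor p4 = 0 works.
No assignment satisfies every clause.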